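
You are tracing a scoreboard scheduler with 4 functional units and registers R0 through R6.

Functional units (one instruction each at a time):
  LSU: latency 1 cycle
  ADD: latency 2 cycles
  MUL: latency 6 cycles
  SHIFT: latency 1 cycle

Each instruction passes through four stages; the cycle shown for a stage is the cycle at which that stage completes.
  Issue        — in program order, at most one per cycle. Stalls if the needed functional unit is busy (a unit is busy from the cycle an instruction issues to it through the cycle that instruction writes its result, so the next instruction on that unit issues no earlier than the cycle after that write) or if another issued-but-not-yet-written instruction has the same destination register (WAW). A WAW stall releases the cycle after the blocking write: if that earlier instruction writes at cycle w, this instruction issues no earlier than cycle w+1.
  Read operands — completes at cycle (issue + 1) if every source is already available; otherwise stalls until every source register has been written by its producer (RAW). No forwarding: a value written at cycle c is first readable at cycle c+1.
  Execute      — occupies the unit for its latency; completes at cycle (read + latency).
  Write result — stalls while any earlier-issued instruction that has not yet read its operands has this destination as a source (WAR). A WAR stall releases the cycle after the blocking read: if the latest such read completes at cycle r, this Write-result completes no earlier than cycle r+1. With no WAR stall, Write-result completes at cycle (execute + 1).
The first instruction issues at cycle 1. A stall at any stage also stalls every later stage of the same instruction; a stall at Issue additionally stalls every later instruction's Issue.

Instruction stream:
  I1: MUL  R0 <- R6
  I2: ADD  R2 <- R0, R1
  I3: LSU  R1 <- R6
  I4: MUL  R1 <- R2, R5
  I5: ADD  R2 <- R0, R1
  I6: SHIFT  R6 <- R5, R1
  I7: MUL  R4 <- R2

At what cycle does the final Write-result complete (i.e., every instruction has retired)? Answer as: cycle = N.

c1: issue I1 (MUL)
c2: I1 read-ops · issue I2 (ADD)
c3: issue I3 (LSU)
c4: I3 read-ops
c5: I3 finished on LSU
c8: I1 finished on MUL
c9: I1→R0
c10: I2 read-ops
c11: I3→R1
c12: I2 finished on ADD · issue I4 (MUL)
c13: I2→R2
c14: I4 read-ops · issue I5 (ADD)
c15: issue I6 (SHIFT)
c20: I4 finished on MUL
c21: I4→R1
c22: I5 read-ops · I6 read-ops · issue I7 (MUL)
c23: I6 finished on SHIFT
c24: I5 finished on ADD · I6→R6
c25: I5→R2
c26: I7 read-ops
c32: I7 finished on MUL
c33: I7→R4

cycle = 33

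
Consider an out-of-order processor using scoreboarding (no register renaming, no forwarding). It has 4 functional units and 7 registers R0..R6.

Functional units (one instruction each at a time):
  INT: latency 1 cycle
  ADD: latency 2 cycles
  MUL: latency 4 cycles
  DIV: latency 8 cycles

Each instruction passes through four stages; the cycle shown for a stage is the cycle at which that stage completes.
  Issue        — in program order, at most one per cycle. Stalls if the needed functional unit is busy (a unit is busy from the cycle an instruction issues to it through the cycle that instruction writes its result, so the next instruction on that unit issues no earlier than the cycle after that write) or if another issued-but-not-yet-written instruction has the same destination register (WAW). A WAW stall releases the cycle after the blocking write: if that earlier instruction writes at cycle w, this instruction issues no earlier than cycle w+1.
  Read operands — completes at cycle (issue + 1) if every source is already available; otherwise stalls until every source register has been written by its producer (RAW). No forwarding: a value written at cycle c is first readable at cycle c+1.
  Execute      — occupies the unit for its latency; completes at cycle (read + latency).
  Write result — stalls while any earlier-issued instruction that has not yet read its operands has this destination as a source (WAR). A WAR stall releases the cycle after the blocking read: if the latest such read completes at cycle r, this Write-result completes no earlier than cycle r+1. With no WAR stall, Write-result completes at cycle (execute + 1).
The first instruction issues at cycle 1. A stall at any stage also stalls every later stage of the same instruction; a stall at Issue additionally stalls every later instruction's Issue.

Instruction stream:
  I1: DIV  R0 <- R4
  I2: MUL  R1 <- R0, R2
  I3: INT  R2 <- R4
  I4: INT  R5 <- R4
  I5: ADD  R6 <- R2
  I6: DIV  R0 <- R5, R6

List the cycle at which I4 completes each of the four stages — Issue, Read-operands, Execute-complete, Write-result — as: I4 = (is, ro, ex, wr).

1) issue 1, read 2, done 10, write 11
2) issue 2, read 12, done 16, write 17  <RAW R0: wait I1 write@11>
3) issue 3, read 4, done 5, write 13  <WAR R2: wait I2 read@12>
4) issue 14, read 15, done 16, write 17  <struct: INT busy until I3 writes@13>
5) issue 15, read 16, done 18, write 19
6) issue 16, read 20, done 28, write 29  <RAW R6: wait I5 write@19>

I4 = (14, 15, 16, 17)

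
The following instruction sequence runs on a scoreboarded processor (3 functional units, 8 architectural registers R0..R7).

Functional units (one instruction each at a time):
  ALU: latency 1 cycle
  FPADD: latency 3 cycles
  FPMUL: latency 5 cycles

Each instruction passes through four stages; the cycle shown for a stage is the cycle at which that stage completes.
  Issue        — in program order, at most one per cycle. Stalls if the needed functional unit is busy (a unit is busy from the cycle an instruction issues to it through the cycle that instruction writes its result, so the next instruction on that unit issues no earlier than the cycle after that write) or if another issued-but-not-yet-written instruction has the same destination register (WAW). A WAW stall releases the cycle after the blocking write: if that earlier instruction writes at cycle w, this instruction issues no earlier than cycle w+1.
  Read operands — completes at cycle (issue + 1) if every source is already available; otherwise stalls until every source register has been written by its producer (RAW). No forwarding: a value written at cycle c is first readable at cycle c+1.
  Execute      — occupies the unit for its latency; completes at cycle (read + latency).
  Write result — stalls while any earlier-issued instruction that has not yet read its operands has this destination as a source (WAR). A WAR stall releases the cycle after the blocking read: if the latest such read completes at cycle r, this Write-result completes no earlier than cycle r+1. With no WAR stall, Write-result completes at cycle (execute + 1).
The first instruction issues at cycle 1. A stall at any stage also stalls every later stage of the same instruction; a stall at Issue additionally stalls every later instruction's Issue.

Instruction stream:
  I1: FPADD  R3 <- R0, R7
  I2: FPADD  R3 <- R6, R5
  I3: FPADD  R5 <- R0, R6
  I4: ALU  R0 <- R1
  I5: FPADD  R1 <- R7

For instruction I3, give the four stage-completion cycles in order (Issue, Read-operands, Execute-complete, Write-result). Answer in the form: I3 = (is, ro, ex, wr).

[1] I1 issues→FPADD
[2] I1 reads
[5] I1 exec-done
[6] I1 writes R3
[7] I2 issues→FPADD
[8] I2 reads
[11] I2 exec-done
[12] I2 writes R3
[13] I3 issues→FPADD
[14] I3 reads | I4 issues→ALU
[15] I4 reads
[16] I4 exec-done
[17] I3 exec-done | I4 writes R0
[18] I3 writes R5
[19] I5 issues→FPADD
[20] I5 reads
[23] I5 exec-done
[24] I5 writes R1

I3 = (13, 14, 17, 18)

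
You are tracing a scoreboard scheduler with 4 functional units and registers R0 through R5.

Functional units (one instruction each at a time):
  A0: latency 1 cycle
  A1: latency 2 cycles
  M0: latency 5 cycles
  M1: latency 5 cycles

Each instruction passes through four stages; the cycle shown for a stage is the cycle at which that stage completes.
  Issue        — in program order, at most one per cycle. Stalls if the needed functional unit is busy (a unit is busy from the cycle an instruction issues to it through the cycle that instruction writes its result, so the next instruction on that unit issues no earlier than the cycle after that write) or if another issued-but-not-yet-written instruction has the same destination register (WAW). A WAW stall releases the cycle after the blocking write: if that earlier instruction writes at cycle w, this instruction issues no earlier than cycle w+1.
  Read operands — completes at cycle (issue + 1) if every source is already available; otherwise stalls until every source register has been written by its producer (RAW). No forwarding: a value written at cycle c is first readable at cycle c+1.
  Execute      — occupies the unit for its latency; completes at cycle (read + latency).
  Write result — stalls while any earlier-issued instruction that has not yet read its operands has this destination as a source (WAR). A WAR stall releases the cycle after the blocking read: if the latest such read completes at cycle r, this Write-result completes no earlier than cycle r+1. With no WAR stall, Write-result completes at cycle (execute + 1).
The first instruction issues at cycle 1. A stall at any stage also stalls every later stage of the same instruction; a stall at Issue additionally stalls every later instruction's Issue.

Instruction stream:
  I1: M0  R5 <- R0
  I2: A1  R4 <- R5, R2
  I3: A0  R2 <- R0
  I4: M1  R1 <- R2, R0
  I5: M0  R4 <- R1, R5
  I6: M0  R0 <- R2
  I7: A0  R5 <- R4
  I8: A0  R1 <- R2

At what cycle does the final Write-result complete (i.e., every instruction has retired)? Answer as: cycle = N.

cycle = 33

[1] I1→M0
[2] I1 RO, I2→A1
[3] I3→A0
[4] I3 RO, I4→M1
[5] I3 EX
[7] I1 EX
[8] I1 WR R5
[9] I2 RO
[10] I3 WR R2
[11] I2 EX, I4 RO
[12] I2 WR R4
[13] I5→M0
[16] I4 EX
[17] I4 WR R1
[18] I5 RO
[23] I5 EX
[24] I5 WR R4
[25] I6→M0
[26] I6 RO, I7→A0
[27] I7 RO
[28] I7 EX
[29] I7 WR R5
[30] I8→A0
[31] I6 EX, I8 RO
[32] I6 WR R0, I8 EX
[33] I8 WR R1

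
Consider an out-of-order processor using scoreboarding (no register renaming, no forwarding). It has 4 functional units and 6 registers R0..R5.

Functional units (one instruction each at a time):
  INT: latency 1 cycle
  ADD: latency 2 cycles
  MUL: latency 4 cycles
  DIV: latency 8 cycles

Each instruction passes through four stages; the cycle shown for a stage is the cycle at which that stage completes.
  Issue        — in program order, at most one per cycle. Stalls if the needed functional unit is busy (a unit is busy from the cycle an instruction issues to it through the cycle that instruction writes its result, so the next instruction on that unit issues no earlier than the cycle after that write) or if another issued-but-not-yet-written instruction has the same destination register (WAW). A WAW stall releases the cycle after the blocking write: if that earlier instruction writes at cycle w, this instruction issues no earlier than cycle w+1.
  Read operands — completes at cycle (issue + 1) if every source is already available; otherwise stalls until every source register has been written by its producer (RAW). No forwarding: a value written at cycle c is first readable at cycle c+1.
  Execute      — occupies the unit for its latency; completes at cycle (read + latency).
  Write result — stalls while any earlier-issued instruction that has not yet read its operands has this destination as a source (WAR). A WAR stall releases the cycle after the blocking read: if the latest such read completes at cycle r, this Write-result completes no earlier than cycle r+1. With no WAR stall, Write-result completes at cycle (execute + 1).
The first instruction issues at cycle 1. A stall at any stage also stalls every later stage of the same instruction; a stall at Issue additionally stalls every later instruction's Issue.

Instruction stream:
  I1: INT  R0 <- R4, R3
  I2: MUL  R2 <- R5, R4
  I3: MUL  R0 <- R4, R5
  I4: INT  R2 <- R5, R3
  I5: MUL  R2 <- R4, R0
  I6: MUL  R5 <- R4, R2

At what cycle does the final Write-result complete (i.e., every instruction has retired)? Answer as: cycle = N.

cycle = 29

t=1  I1 issues→INT
t=2  I1 reads | I2 issues→MUL
t=3  I1 exec-done | I2 reads
t=4  I1 writes R0
t=7  I2 exec-done
t=8  I2 writes R2
t=9  I3 issues→MUL
t=10  I3 reads | I4 issues→INT
t=11  I4 reads
t=12  I4 exec-done
t=13  I4 writes R2
t=14  I3 exec-done
t=15  I3 writes R0
t=16  I5 issues→MUL
t=17  I5 reads
t=21  I5 exec-done
t=22  I5 writes R2
t=23  I6 issues→MUL
t=24  I6 reads
t=28  I6 exec-done
t=29  I6 writes R5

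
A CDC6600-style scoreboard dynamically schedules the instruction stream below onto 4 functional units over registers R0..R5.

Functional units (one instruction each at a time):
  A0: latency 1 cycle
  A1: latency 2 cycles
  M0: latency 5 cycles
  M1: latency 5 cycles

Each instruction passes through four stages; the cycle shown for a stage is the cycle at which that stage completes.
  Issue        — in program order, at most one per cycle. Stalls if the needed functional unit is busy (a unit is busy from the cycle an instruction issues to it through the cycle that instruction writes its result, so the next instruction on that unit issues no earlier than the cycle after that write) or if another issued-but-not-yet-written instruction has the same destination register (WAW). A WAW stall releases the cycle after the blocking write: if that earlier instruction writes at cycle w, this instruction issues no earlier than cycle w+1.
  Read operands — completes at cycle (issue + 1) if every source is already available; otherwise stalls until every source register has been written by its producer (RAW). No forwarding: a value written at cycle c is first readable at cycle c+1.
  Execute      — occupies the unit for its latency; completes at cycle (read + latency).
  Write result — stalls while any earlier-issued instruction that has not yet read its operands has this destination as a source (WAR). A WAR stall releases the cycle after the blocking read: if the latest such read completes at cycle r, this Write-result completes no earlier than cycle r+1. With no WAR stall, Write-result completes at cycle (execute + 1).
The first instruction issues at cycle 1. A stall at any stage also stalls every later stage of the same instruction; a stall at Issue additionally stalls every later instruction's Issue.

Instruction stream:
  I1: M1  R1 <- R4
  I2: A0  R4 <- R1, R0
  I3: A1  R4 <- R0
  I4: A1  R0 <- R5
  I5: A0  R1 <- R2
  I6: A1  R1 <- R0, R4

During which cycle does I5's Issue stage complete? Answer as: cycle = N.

c1: issue I1 (M1)
c2: I1 read-ops · issue I2 (A0)
c7: I1 finished on M1
c8: I1→R1
c9: I2 read-ops
c10: I2 finished on A0
c11: I2→R4
c12: issue I3 (A1)
c13: I3 read-ops
c15: I3 finished on A1
c16: I3→R4
c17: issue I4 (A1)
c18: I4 read-ops · issue I5 (A0)
c19: I5 read-ops
c20: I4 finished on A1 · I5 finished on A0
c21: I4→R0 · I5→R1
c22: issue I6 (A1)
c23: I6 read-ops
c25: I6 finished on A1
c26: I6→R1

cycle = 18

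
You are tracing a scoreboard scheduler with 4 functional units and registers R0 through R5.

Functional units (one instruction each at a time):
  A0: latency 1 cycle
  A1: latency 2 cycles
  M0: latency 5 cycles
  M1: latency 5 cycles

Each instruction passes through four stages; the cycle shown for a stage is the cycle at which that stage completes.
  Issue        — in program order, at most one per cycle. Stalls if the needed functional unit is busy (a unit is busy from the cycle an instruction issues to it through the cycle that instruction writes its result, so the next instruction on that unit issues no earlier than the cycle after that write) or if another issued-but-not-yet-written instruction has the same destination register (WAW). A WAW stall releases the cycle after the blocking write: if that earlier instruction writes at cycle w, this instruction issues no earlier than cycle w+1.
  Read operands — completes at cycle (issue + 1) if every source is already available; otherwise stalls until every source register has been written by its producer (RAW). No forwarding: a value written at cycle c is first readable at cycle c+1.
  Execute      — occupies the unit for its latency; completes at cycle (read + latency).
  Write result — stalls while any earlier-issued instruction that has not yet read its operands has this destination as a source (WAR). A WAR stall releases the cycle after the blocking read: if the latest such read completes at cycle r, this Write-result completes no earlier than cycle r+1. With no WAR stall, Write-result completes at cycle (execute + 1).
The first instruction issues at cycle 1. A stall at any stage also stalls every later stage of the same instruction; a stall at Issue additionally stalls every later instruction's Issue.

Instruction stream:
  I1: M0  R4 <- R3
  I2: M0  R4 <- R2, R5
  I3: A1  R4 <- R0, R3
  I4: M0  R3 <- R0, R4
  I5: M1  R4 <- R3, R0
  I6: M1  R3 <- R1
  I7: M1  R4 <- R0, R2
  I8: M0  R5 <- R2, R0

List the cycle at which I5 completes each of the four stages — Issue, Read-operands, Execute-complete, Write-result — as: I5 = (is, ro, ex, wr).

[I1] 1/2/7/8
[I2] 9/10/15/16  (struct: M0 busy until I1 writes@8)
[I3] 17/18/20/21  (WAW R4: wait I2 write@16)
[I4] 18/22/27/28  (RAW R4: wait I3 write@21)
[I5] 22/29/34/35  (WAW R4: wait I3 write@21; RAW R3: wait I4 write@28)
[I6] 36/37/42/43  (struct: M1 busy until I5 writes@35)
[I7] 44/45/50/51  (struct: M1 busy until I6 writes@43)
[I8] 45/46/51/52

I5 = (22, 29, 34, 35)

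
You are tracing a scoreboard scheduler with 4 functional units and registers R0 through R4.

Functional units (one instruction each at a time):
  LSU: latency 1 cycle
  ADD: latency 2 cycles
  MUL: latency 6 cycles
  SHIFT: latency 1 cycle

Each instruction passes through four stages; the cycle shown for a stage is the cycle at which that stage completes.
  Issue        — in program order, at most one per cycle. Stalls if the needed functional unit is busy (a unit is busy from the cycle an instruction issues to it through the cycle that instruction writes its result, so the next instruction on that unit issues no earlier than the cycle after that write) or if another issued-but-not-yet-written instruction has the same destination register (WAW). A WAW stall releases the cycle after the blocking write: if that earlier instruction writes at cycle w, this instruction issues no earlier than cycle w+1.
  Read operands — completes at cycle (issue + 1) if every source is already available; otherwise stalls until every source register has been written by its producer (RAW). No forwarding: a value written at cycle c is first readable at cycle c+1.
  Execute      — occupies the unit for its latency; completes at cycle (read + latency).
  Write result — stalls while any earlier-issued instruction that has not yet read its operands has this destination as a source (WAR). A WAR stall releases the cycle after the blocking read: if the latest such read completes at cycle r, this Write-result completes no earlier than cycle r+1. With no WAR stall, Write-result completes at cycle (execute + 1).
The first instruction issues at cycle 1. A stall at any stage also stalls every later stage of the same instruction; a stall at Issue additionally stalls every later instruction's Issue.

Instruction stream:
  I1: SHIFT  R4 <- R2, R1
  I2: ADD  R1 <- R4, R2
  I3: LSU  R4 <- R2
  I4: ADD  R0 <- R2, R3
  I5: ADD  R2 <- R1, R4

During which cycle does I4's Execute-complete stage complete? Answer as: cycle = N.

cycle = 12

[1] issue I1 (SHIFT)
[2] I1 read-ops; issue I2 (ADD)
[3] I1 finished on SHIFT
[4] I1→R4
[5] I2 read-ops; issue I3 (LSU)
[6] I3 read-ops
[7] I2 finished on ADD; I3 finished on LSU
[8] I2→R1; I3→R4
[9] issue I4 (ADD)
[10] I4 read-ops
[12] I4 finished on ADD
[13] I4→R0
[14] issue I5 (ADD)
[15] I5 read-ops
[17] I5 finished on ADD
[18] I5→R2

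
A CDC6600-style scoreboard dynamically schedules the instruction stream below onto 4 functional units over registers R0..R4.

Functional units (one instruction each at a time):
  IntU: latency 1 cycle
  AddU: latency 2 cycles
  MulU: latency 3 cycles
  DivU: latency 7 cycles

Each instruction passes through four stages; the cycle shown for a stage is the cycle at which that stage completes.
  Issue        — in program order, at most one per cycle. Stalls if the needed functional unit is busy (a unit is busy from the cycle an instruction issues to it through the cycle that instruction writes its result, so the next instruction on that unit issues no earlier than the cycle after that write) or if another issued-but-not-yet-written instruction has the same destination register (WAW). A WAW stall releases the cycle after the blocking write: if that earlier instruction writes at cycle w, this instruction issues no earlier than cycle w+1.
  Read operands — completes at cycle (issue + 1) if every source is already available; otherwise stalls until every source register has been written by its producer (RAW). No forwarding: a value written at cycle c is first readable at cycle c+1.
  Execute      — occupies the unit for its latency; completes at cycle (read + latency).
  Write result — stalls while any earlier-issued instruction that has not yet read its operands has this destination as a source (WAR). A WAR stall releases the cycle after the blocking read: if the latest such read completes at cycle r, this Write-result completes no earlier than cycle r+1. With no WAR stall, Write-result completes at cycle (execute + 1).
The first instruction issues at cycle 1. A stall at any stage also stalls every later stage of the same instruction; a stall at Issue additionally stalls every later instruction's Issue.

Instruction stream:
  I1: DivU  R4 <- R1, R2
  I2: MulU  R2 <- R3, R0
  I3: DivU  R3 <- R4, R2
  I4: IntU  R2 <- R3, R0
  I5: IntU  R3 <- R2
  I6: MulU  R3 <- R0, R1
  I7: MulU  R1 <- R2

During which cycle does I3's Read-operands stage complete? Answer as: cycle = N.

[1] I1 issues→DivU
[2] I1 reads; I2 issues→MulU
[3] I2 reads
[6] I2 exec-done
[7] I2 writes R2
[9] I1 exec-done
[10] I1 writes R4
[11] I3 issues→DivU
[12] I3 reads; I4 issues→IntU
[19] I3 exec-done
[20] I3 writes R3
[21] I4 reads
[22] I4 exec-done
[23] I4 writes R2
[24] I5 issues→IntU
[25] I5 reads
[26] I5 exec-done
[27] I5 writes R3
[28] I6 issues→MulU
[29] I6 reads
[32] I6 exec-done
[33] I6 writes R3
[34] I7 issues→MulU
[35] I7 reads
[38] I7 exec-done
[39] I7 writes R1

cycle = 12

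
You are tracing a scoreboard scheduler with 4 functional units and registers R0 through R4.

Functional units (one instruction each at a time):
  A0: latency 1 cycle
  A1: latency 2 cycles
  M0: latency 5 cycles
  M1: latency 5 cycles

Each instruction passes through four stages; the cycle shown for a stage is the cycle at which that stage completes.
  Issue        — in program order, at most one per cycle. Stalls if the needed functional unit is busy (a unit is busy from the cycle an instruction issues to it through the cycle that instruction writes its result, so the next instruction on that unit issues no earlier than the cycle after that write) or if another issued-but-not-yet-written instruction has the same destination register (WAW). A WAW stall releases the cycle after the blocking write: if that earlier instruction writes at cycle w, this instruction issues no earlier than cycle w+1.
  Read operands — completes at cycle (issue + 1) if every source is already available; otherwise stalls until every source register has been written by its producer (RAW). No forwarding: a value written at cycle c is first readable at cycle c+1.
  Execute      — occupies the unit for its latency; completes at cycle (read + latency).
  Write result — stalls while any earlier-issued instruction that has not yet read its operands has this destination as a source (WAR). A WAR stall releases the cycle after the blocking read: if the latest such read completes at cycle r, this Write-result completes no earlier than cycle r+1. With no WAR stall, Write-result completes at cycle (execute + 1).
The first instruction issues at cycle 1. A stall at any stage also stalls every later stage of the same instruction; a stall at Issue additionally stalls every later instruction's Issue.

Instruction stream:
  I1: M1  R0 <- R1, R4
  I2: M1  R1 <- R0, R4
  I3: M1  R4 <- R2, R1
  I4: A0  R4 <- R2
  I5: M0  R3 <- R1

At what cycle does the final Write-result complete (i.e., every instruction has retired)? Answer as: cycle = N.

[I1] 1/2/7/8
[I2] 9/10/15/16  (struct: M1 busy until I1 writes@8)
[I3] 17/18/23/24  (struct: M1 busy until I2 writes@16)
[I4] 25/26/27/28  (WAW R4: wait I3 write@24)
[I5] 26/27/32/33

cycle = 33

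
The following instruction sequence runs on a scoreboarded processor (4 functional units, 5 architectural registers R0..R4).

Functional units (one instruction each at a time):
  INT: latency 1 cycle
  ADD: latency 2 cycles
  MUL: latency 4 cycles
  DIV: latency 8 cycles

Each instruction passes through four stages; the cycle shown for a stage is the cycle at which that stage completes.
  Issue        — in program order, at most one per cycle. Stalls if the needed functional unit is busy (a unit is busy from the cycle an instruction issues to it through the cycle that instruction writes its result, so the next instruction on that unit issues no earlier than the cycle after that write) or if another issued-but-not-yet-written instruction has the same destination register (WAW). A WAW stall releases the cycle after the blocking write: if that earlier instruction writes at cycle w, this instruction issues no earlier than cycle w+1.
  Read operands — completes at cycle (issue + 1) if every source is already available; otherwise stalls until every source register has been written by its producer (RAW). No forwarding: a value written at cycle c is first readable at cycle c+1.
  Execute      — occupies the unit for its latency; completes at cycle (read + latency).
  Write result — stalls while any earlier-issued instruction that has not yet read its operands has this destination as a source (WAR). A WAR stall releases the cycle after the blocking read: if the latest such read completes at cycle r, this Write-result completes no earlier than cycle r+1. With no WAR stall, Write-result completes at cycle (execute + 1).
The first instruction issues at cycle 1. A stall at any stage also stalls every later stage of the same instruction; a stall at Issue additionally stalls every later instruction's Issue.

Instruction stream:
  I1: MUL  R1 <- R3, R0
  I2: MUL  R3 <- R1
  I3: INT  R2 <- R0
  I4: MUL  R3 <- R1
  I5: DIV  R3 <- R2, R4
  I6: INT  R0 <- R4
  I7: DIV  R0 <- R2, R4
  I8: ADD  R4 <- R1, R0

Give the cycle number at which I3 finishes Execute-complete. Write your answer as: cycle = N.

cycle = 11

  I1 | 1 | 2 | 6 | 7
  I2 | 8 | 9 | 13 | 14   struct: MUL busy until I1 writes@7
  I3 | 9 | 10 | 11 | 12
  I4 | 15 | 16 | 20 | 21   struct: MUL busy until I2 writes@14
  I5 | 22 | 23 | 31 | 32   WAW R3: wait I4 write@21
  I6 | 23 | 24 | 25 | 26
  I7 | 33 | 34 | 42 | 43   struct: DIV busy until I5 writes@32
  I8 | 34 | 44 | 46 | 47   RAW R0: wait I7 write@43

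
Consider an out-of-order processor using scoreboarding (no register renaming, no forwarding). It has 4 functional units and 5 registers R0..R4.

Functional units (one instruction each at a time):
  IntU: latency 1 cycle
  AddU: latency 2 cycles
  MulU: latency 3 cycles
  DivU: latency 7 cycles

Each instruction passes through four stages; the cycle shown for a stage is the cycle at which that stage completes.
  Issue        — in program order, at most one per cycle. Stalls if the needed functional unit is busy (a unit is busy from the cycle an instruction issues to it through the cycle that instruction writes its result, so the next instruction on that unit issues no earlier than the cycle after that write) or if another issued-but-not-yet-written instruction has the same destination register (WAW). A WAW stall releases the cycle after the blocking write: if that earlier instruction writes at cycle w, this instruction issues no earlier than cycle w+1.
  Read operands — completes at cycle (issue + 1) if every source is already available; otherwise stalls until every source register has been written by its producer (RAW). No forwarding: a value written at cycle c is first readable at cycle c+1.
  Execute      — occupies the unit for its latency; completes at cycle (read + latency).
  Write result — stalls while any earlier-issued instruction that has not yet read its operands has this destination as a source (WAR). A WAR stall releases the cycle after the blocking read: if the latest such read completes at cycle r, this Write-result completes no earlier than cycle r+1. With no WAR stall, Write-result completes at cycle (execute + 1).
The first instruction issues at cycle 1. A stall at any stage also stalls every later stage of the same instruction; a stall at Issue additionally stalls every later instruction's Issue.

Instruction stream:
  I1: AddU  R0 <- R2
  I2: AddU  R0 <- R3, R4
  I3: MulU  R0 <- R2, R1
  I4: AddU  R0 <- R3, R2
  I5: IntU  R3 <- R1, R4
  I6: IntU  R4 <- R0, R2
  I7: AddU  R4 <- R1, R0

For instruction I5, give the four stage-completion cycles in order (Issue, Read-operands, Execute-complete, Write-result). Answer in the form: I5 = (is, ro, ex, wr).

cycle 1: I1 issues→AddU
cycle 2: I1 reads
cycle 4: I1 exec-done
cycle 5: I1 writes R0
cycle 6: I2 issues→AddU
cycle 7: I2 reads
cycle 9: I2 exec-done
cycle 10: I2 writes R0
cycle 11: I3 issues→MulU
cycle 12: I3 reads
cycle 15: I3 exec-done
cycle 16: I3 writes R0
cycle 17: I4 issues→AddU
cycle 18: I4 reads · I5 issues→IntU
cycle 19: I5 reads
cycle 20: I4 exec-done · I5 exec-done
cycle 21: I4 writes R0 · I5 writes R3
cycle 22: I6 issues→IntU
cycle 23: I6 reads
cycle 24: I6 exec-done
cycle 25: I6 writes R4
cycle 26: I7 issues→AddU
cycle 27: I7 reads
cycle 29: I7 exec-done
cycle 30: I7 writes R4

I5 = (18, 19, 20, 21)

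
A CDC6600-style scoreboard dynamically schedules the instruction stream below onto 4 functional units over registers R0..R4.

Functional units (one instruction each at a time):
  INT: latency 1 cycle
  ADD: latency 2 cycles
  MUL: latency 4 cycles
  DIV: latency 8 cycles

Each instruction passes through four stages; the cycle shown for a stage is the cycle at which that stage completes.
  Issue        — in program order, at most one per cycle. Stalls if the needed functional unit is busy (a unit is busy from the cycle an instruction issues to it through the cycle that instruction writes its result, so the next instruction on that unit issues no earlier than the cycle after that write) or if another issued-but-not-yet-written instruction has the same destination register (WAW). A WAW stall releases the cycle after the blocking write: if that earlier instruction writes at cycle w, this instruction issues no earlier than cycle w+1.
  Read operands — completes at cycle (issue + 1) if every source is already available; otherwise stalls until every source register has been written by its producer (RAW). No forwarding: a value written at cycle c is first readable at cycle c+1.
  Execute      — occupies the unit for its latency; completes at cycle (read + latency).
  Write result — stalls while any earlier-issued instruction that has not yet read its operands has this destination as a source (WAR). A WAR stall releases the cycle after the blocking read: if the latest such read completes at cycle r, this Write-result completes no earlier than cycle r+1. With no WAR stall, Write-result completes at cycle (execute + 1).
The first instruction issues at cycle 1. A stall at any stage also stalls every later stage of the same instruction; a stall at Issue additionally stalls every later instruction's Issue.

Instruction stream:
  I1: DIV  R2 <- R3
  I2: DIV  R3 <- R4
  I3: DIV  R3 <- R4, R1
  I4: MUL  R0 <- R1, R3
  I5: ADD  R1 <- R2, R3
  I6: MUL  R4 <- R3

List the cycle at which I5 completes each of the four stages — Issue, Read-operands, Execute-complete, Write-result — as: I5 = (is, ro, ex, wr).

[1] I1 issues→DIV
[2] I1 reads
[10] I1 exec-done
[11] I1 writes R2
[12] I2 issues→DIV
[13] I2 reads
[21] I2 exec-done
[22] I2 writes R3
[23] I3 issues→DIV
[24] I3 reads · I4 issues→MUL
[25] I5 issues→ADD
[32] I3 exec-done
[33] I3 writes R3
[34] I4 reads · I5 reads
[36] I5 exec-done
[37] I5 writes R1
[38] I4 exec-done
[39] I4 writes R0
[40] I6 issues→MUL
[41] I6 reads
[45] I6 exec-done
[46] I6 writes R4

I5 = (25, 34, 36, 37)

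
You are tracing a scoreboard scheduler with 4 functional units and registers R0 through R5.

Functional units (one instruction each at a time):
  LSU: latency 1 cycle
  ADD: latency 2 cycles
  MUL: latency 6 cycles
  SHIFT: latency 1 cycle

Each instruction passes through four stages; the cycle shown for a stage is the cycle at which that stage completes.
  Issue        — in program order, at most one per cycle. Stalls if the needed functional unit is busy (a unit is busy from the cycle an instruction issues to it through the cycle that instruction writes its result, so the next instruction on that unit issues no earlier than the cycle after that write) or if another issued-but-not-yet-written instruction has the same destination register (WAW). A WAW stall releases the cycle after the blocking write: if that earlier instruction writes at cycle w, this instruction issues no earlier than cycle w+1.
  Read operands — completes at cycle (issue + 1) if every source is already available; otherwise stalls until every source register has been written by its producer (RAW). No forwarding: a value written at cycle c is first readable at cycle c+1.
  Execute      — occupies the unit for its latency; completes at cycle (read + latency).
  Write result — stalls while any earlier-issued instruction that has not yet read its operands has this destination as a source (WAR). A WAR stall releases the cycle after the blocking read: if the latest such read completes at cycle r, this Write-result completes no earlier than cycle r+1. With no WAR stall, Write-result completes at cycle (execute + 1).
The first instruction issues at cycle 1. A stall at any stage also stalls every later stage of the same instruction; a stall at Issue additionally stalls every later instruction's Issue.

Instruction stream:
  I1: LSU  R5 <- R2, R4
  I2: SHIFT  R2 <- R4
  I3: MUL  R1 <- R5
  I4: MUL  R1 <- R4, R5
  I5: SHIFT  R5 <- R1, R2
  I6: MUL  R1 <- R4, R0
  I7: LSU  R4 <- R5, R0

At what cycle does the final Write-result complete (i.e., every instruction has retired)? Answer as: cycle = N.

I1  is:1  ro:2  ex:3  wr:4
I2  is:2  ro:3  ex:4  wr:5
I3  is:3  ro:5  ex:11  wr:12  — RAW R5: wait I1 write@4
I4  is:13  ro:14  ex:20  wr:21  — struct: MUL busy until I3 writes@12
I5  is:14  ro:22  ex:23  wr:24  — RAW R1: wait I4 write@21
I6  is:22  ro:23  ex:29  wr:30  — struct: MUL busy until I4 writes@21
I7  is:23  ro:25  ex:26  wr:27  — RAW R5: wait I5 write@24

cycle = 30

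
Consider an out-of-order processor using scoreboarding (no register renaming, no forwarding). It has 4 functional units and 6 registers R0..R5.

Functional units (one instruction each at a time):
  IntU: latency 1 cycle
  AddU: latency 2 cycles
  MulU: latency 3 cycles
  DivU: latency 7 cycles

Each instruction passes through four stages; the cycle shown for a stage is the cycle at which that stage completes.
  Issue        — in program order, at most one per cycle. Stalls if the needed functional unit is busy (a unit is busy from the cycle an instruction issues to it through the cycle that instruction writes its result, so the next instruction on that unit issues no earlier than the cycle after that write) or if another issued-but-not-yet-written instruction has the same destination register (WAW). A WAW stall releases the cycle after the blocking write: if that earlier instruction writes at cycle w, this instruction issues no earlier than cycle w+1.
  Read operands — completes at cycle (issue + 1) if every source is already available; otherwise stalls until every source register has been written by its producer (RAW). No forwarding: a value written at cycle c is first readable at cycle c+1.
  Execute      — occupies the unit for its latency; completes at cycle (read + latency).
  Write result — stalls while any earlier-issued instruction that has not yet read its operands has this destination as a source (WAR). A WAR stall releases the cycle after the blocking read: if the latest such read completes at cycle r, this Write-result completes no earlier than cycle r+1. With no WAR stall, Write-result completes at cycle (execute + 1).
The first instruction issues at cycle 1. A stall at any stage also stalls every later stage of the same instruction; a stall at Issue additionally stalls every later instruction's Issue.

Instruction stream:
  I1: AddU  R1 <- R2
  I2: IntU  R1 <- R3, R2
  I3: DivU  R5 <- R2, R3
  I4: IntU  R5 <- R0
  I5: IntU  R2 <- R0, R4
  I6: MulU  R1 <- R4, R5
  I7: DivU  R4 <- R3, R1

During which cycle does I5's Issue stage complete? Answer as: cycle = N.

cycle = 21

t=1  I1 dispatched to AddU
t=2  I1 operands ready
t=4  I1 complete
t=5  R1←I1
t=6  I2 dispatched to IntU
t=7  I2 operands ready; I3 dispatched to DivU
t=8  I2 complete; I3 operands ready
t=9  R1←I2
t=15  I3 complete
t=16  R5←I3
t=17  I4 dispatched to IntU
t=18  I4 operands ready
t=19  I4 complete
t=20  R5←I4
t=21  I5 dispatched to IntU
t=22  I5 operands ready; I6 dispatched to MulU
t=23  I5 complete; I6 operands ready; I7 dispatched to DivU
t=24  R2←I5
t=26  I6 complete
t=27  R1←I6
t=28  I7 operands ready
t=35  I7 complete
t=36  R4←I7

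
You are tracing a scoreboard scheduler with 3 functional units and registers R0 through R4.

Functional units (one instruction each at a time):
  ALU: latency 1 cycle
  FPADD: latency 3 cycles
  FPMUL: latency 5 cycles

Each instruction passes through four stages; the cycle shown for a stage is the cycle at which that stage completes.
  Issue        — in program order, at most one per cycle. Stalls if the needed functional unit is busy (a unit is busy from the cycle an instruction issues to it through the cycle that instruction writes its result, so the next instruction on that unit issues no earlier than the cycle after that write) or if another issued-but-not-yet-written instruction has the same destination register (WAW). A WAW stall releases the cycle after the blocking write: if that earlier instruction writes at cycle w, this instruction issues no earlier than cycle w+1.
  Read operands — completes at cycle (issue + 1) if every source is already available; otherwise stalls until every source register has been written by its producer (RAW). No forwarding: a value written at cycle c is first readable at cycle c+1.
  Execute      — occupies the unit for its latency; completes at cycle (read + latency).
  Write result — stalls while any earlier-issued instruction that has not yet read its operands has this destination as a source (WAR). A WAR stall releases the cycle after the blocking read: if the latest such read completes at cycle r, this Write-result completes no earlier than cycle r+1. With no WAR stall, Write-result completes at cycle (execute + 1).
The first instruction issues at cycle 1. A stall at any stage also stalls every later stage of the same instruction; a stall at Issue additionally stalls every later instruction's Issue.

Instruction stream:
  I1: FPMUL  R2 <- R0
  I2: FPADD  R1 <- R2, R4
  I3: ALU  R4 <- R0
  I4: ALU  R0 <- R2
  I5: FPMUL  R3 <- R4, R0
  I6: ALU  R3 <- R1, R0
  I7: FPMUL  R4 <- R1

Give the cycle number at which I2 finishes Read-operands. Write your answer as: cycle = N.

I1: IS=1 RO=2 EX=7 WR=8
I2: IS=2 RO=9 EX=12 WR=13  [RAW R2: wait I1 write@8]
I3: IS=3 RO=4 EX=5 WR=10  [WAR R4: wait I2 read@9]
I4: IS=11 RO=12 EX=13 WR=14  [struct: ALU busy until I3 writes@10]
I5: IS=12 RO=15 EX=20 WR=21  [RAW R0: wait I4 write@14]
I6: IS=22 RO=23 EX=24 WR=25  [WAW R3: wait I5 write@21]
I7: IS=23 RO=24 EX=29 WR=30

cycle = 9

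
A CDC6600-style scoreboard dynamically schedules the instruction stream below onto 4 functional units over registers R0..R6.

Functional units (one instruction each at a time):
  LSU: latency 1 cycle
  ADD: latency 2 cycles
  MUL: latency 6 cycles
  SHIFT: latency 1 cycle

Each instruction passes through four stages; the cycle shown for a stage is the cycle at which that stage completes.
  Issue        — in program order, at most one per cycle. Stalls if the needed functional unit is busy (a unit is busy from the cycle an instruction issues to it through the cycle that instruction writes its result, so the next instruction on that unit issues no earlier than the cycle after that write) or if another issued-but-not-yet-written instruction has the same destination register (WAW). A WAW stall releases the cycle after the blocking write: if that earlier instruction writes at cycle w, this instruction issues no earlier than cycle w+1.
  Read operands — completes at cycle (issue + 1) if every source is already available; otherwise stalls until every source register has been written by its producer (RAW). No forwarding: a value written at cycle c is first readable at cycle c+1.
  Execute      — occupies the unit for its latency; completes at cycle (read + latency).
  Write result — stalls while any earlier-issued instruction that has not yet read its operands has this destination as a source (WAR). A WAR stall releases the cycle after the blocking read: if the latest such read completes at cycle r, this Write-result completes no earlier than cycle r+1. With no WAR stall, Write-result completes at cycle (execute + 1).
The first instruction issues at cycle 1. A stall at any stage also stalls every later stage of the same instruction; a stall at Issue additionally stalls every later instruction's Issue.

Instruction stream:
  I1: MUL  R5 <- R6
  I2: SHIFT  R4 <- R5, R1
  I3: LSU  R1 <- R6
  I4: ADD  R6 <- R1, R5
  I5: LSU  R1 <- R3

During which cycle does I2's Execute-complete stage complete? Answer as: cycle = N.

cycle = 11

1) issue 1, read 2, done 8, write 9
2) issue 2, read 10, done 11, write 12  <RAW R5: wait I1 write@9>
3) issue 3, read 4, done 5, write 11  <WAR R1: wait I2 read@10>
4) issue 4, read 12, done 14, write 15  <RAW R1: wait I3 write@11>
5) issue 12, read 13, done 14, write 15  <struct: LSU busy until I3 writes@11>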